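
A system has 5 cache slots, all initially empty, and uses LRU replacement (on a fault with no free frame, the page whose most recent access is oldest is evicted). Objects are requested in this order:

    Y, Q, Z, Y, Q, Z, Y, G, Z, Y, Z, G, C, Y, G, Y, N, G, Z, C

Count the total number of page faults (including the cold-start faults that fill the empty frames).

6

Y: fault, frames [Y]
Q: fault, frames [Y, Q]
Z: fault, frames [Y, Q, Z]
Y: hit
Q: hit
Z: hit
Y: hit
G: fault, frames [Q, Z, Y, G]
Z: hit
Y: hit
Z: hit
G: hit
C: fault, frames [Q, Y, Z, G, C]
Y: hit
G: hit
Y: hit
N: fault, evict Q, frames [Z, C, G, Y, N]
G: hit
Z: hit
C: hit
Page faults: 6.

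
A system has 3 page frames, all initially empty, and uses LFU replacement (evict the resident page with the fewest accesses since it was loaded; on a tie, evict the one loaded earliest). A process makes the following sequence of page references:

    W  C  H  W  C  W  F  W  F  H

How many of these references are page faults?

5

W: fault, frames {W}
C: fault, frames {W,C}
H: fault, frames {W,C,H}
W: hit
C: hit
W: hit
F: fault, evict H, frames {W,C,F}
W: hit
F: hit
H: fault, evict C, frames {W,F,H}
Page faults: 5.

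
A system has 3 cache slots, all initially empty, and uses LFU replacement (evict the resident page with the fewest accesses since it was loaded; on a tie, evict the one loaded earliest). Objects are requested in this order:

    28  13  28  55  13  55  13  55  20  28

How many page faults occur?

28 -> fault, frames {28}
13 -> fault, frames {28,13}
28 -> hit
55 -> fault, frames {28,13,55}
13 -> hit
55 -> hit
13 -> hit
55 -> hit
20 -> fault, evict 28, frames {13,55,20}
28 -> fault, evict 20, frames {13,55,28}
Page faults: 5.

5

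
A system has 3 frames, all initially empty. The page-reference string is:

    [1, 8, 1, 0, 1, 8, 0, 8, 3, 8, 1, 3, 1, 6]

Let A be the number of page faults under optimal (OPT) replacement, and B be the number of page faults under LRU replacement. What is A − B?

Under OPT: F F . F . . . . F . . . . F → 5 faults.
Under LRU: F F . F . . . . F . F . . F → 6 faults.
A − B = 5 − 6 = -1.

-1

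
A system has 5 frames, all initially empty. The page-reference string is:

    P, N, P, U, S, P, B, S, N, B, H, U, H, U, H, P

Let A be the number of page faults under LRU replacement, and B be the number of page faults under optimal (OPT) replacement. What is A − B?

2

Under LRU: F F . F F . F . . . F F . . . F → 8 faults.
Under OPT: F F . F F . F . . . F . . . . . → 6 faults.
A − B = 8 − 6 = 2.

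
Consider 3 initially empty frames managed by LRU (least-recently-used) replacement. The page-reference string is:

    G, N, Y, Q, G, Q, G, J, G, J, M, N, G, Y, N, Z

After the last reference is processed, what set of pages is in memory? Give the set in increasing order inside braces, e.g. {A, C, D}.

{N, Y, Z}

G: fault, frames (G)
N: fault, frames (G N)
Y: fault, frames (G N Y)
Q: fault, evict G, frames (N Y Q)
G: fault, evict N, frames (Y Q G)
Q: hit
G: hit
J: fault, evict Y, frames (Q G J)
G: hit
J: hit
M: fault, evict Q, frames (G J M)
N: fault, evict G, frames (J M N)
G: fault, evict J, frames (M N G)
Y: fault, evict M, frames (N G Y)
N: hit
Z: fault, evict G, frames (Y N Z)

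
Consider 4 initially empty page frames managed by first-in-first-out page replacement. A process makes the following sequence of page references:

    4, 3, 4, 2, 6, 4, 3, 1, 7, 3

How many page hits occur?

3

4 → miss, frames (4)
3 → miss, frames (4 3)
4 → hit
2 → miss, frames (4 3 2)
6 → miss, frames (4 3 2 6)
4 → hit
3 → hit
1 → miss, evict 4, frames (3 2 6 1)
7 → miss, evict 3, frames (2 6 1 7)
3 → miss, evict 2, frames (6 1 7 3)
Hits: 3.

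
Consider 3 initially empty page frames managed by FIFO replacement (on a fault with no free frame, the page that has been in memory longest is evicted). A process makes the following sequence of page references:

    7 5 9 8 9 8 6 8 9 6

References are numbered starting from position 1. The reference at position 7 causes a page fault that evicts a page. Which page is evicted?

pos 1: 7: fault, frames [7]
pos 2: 5: fault, frames [7, 5]
pos 3: 9: fault, frames [7, 5, 9]
pos 4: 8: fault, evict 7, frames [5, 9, 8]
pos 5: 9: hit
pos 6: 8: hit
pos 7: 6: fault, evict 5, frames [9, 8, 6]
At position 7, page 5 is evicted.

5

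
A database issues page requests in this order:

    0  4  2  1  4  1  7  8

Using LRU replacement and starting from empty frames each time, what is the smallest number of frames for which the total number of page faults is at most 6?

3

f=1: 8 faults
f=2: 7 faults
f=3: 6 faults
f=4: 6 faults
f=5: 6 faults
f=6: 6 faults
Smallest f with faults ≤ 6 is 3.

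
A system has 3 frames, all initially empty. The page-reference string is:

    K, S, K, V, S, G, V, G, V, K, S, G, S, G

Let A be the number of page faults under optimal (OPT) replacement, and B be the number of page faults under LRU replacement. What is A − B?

Under OPT: F F . F . F . . . . F . . . → 5 faults.
Under LRU: F F . F . F . . . F F F . . → 7 faults.
A − B = 5 − 7 = -2.

-2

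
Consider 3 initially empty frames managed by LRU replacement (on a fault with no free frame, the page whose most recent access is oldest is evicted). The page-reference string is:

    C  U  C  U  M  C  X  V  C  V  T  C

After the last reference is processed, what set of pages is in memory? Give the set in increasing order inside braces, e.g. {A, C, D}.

C: fault, frames [C]
U: fault, frames [C, U]
C: hit
U: hit
M: fault, frames [C, U, M]
C: hit
X: fault, evict U, frames [M, C, X]
V: fault, evict M, frames [C, X, V]
C: hit
V: hit
T: fault, evict X, frames [C, V, T]
C: hit

{C, T, V}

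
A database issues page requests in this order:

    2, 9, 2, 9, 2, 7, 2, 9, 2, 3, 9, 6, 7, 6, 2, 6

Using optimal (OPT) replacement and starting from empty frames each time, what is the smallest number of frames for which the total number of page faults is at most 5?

4

f=1: 16 faults
f=2: 8 faults
f=3: 6 faults
f=4: 5 faults
f=5: 5 faults
Smallest f with faults ≤ 5 is 4.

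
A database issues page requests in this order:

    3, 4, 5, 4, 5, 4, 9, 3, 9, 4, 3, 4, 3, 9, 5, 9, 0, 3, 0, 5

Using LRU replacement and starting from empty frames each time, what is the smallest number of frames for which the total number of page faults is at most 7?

f=1: 20 faults
f=2: 12 faults
f=3: 9 faults
f=4: 5 faults
f=5: 5 faults
Smallest f with faults ≤ 7 is 4.

4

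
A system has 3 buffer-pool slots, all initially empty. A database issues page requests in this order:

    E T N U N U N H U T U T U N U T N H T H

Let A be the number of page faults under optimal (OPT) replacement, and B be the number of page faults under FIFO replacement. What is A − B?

Under OPT: F F F F . . . F . . . . . F . . . F . . → 7 faults.
Under FIFO: F F F F . . . F . F . . . F F . . F F . → 10 faults.
A − B = 7 − 10 = -3.

-3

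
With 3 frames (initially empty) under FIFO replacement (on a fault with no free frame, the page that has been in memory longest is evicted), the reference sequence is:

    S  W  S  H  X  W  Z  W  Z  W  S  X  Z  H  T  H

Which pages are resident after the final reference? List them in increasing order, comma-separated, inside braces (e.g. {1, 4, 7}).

{H, T, Z}

S: miss, frames {S}
W: miss, frames {S,W}
S: hit
H: miss, frames {S,W,H}
X: miss, evict S, frames {W,H,X}
W: hit
Z: miss, evict W, frames {H,X,Z}
W: miss, evict H, frames {X,Z,W}
Z: hit
W: hit
S: miss, evict X, frames {Z,W,S}
X: miss, evict Z, frames {W,S,X}
Z: miss, evict W, frames {S,X,Z}
H: miss, evict S, frames {X,Z,H}
T: miss, evict X, frames {Z,H,T}
H: hit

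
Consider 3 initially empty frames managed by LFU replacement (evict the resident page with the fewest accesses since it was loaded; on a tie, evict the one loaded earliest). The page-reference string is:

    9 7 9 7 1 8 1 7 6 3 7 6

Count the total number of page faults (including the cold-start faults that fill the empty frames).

9: fault, frames (9)
7: fault, frames (9 7)
9: hit
7: hit
1: fault, frames (9 7 1)
8: fault, evict 1, frames (9 7 8)
1: fault, evict 8, frames (9 7 1)
7: hit
6: fault, evict 1, frames (9 7 6)
3: fault, evict 6, frames (9 7 3)
7: hit
6: fault, evict 3, frames (9 7 6)
Page faults: 8.

8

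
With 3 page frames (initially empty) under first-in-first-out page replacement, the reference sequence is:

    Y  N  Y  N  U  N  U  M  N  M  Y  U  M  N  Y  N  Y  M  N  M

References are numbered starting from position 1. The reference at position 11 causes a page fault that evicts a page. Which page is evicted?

N

pos 1: Y → miss, frames (Y)
pos 2: N → miss, frames (Y N)
pos 3: Y → hit
pos 4: N → hit
pos 5: U → miss, frames (Y N U)
pos 6: N → hit
pos 7: U → hit
pos 8: M → miss, evict Y, frames (N U M)
pos 9: N → hit
pos 10: M → hit
pos 11: Y → miss, evict N, frames (U M Y)
At position 11, page N is evicted.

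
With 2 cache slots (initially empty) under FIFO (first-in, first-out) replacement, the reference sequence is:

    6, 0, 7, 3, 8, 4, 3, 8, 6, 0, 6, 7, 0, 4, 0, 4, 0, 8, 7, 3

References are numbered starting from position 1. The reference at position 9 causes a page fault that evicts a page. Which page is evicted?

3

pos 1: 6 → fault, frames {6}
pos 2: 0 → fault, frames {6,0}
pos 3: 7 → fault, evict 6, frames {0,7}
pos 4: 3 → fault, evict 0, frames {7,3}
pos 5: 8 → fault, evict 7, frames {3,8}
pos 6: 4 → fault, evict 3, frames {8,4}
pos 7: 3 → fault, evict 8, frames {4,3}
pos 8: 8 → fault, evict 4, frames {3,8}
pos 9: 6 → fault, evict 3, frames {8,6}
At position 9, page 3 is evicted.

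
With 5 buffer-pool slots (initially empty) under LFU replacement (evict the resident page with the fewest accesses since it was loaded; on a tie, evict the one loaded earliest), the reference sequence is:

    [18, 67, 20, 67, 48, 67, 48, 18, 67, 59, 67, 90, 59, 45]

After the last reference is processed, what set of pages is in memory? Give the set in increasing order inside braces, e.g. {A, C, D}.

18 → miss, frames {18}
67 → miss, frames {18,67}
20 → miss, frames {18,67,20}
67 → hit
48 → miss, frames {18,67,20,48}
67 → hit
48 → hit
18 → hit
67 → hit
59 → miss, frames {18,67,20,48,59}
67 → hit
90 → miss, evict 20, frames {18,67,48,59,90}
59 → hit
45 → miss, evict 90, frames {18,67,48,59,45}

{18, 45, 48, 59, 67}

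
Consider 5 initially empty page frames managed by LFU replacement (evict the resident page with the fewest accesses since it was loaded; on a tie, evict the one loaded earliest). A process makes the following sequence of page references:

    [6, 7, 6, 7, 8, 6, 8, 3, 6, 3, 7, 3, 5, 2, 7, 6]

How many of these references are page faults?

6 → fault, frames {6}
7 → fault, frames {6,7}
6 → hit
7 → hit
8 → fault, frames {6,7,8}
6 → hit
8 → hit
3 → fault, frames {6,7,8,3}
6 → hit
3 → hit
7 → hit
3 → hit
5 → fault, frames {6,7,8,3,5}
2 → fault, evict 5, frames {6,7,8,3,2}
7 → hit
6 → hit
Page faults: 6.

6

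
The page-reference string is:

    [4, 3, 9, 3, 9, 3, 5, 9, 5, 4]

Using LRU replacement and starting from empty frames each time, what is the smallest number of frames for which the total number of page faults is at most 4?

4

f=1: 10 faults
f=2: 6 faults
f=3: 5 faults
f=4: 4 faults
Smallest f with faults ≤ 4 is 4.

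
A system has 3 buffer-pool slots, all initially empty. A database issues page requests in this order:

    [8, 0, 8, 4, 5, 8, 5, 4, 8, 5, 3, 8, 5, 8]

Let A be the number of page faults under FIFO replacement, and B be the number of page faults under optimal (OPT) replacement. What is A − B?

1

Under FIFO: F F . F F F . . . . F . . . → 6 faults.
Under OPT: F F . F F . . . . . F . . . → 5 faults.
A − B = 6 − 5 = 1.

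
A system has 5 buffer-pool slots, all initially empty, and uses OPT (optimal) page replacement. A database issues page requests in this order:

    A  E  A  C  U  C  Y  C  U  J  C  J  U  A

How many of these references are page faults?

6

A → fault, frames [A]
E → fault, frames [A, E]
A → hit
C → fault, frames [A, E, C]
U → fault, frames [A, E, C, U]
C → hit
Y → fault, frames [A, E, C, U, Y]
C → hit
U → hit
J → fault, evict Y, frames [A, E, C, U, J]
C → hit
J → hit
U → hit
A → hit
Page faults: 6.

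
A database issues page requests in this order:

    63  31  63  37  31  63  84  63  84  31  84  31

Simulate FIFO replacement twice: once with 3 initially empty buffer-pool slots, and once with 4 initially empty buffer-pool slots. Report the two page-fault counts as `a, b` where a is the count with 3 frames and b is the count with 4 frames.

3 frames: F F . F . . F F . F . . → 6 faults.
4 frames: F F . F . . F . . . . . → 4 faults.
4 < 6: adding a frame reduced faults, as is typical.

6, 4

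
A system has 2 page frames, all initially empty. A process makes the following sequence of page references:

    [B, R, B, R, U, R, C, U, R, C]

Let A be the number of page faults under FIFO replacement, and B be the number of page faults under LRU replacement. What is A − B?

Under FIFO: F F . . F . F . F . → 5 faults.
Under LRU: F F . . F . F F F F → 7 faults.
A − B = 5 − 7 = -2.

-2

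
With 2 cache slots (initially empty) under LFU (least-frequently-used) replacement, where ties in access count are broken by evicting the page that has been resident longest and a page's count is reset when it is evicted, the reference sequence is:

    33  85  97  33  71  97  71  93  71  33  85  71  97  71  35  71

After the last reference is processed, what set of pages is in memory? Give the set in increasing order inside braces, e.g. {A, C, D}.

33 → fault, frames (33)
85 → fault, frames (33 85)
97 → fault, evict 33, frames (85 97)
33 → fault, evict 85, frames (97 33)
71 → fault, evict 97, frames (33 71)
97 → fault, evict 33, frames (71 97)
71 → hit
93 → fault, evict 97, frames (71 93)
71 → hit
33 → fault, evict 93, frames (71 33)
85 → fault, evict 33, frames (71 85)
71 → hit
97 → fault, evict 85, frames (71 97)
71 → hit
35 → fault, evict 97, frames (71 35)
71 → hit

{35, 71}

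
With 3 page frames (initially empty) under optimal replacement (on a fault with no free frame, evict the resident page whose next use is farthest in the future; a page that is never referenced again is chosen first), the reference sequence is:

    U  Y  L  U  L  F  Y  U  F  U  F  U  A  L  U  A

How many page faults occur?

6

U → miss, frames {U}
Y → miss, frames {U,Y}
L → miss, frames {U,Y,L}
U → hit
L → hit
F → miss, evict L, frames {U,Y,F}
Y → hit
U → hit
F → hit
U → hit
F → hit
U → hit
A → miss, evict F, frames {U,Y,A}
L → miss, evict Y, frames {U,A,L}
U → hit
A → hit
Page faults: 6.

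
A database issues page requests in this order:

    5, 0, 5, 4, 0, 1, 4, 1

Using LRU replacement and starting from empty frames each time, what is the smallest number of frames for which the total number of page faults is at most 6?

f=1: 8 faults
f=2: 6 faults
f=3: 4 faults
f=4: 4 faults
Smallest f with faults ≤ 6 is 2.

2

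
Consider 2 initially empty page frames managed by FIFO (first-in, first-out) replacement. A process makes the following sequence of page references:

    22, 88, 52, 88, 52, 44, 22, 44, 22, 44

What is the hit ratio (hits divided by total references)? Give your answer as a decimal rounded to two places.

22: miss, frames [22]
88: miss, frames [22, 88]
52: miss, evict 22, frames [88, 52]
88: hit
52: hit
44: miss, evict 88, frames [52, 44]
22: miss, evict 52, frames [44, 22]
44: hit
22: hit
44: hit
Hits: 5 of 10 references → 5/10 = 0.5000.

0.50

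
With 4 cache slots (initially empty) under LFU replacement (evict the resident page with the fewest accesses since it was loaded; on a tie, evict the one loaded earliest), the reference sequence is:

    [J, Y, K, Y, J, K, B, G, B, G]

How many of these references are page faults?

7

J → miss, frames {J}
Y → miss, frames {J,Y}
K → miss, frames {J,Y,K}
Y → hit
J → hit
K → hit
B → miss, frames {J,Y,K,B}
G → miss, evict B, frames {J,Y,K,G}
B → miss, evict G, frames {J,Y,K,B}
G → miss, evict B, frames {J,Y,K,G}
Page faults: 7.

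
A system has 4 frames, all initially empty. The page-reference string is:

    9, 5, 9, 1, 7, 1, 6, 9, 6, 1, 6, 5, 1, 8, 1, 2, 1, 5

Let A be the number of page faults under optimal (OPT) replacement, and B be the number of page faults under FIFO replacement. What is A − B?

-3

Under OPT: F F . F F . F . . . . . . F . F . . → 7 faults.
Under FIFO: F F . F F . F F . . . F F F . F . . → 10 faults.
A − B = 7 − 10 = -3.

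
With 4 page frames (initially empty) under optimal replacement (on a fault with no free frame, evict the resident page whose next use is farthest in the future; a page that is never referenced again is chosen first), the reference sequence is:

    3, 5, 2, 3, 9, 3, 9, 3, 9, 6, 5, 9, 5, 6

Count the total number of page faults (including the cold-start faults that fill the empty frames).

3 -> fault, frames (3)
5 -> fault, frames (3 5)
2 -> fault, frames (3 5 2)
3 -> hit
9 -> fault, frames (3 5 2 9)
3 -> hit
9 -> hit
3 -> hit
9 -> hit
6 -> fault, evict 2, frames (3 5 9 6)
5 -> hit
9 -> hit
5 -> hit
6 -> hit
Page faults: 5.

5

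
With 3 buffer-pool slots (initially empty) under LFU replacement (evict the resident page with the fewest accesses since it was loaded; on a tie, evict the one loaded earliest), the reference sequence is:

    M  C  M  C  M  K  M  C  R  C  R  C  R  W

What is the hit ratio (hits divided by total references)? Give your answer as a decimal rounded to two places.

M -> fault, frames [M]
C -> fault, frames [M, C]
M -> hit
C -> hit
M -> hit
K -> fault, frames [M, C, K]
M -> hit
C -> hit
R -> fault, evict K, frames [M, C, R]
C -> hit
R -> hit
C -> hit
R -> hit
W -> fault, evict R, frames [M, C, W]
Hits: 9 of 14 references → 9/14 = 0.6429.

0.64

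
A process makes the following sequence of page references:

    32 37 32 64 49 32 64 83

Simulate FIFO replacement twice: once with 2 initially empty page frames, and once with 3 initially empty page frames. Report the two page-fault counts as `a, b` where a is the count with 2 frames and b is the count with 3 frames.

7, 6

2 frames: F F . F F F F F → 7 faults.
3 frames: F F . F F F . F → 6 faults.
6 < 7: adding a frame reduced faults, as is typical.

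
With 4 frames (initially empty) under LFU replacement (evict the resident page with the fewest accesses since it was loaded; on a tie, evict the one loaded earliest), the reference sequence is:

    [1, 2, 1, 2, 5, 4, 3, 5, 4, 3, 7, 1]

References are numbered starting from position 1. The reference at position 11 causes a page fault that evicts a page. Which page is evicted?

4

pos 1: 1 -> fault, frames [1]
pos 2: 2 -> fault, frames [1, 2]
pos 3: 1 -> hit
pos 4: 2 -> hit
pos 5: 5 -> fault, frames [1, 2, 5]
pos 6: 4 -> fault, frames [1, 2, 5, 4]
pos 7: 3 -> fault, evict 5, frames [1, 2, 4, 3]
pos 8: 5 -> fault, evict 4, frames [1, 2, 3, 5]
pos 9: 4 -> fault, evict 3, frames [1, 2, 5, 4]
pos 10: 3 -> fault, evict 5, frames [1, 2, 4, 3]
pos 11: 7 -> fault, evict 4, frames [1, 2, 3, 7]
At position 11, page 4 is evicted.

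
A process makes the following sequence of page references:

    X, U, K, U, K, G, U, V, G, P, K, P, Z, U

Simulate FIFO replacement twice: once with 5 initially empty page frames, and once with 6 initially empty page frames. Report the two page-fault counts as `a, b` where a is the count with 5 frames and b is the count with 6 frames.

8, 7

5 frames: F F F . . F . F . F . . F F → 8 faults.
6 frames: F F F . . F . F . F . . F . → 7 faults.
7 < 8: adding a frame reduced faults, as is typical.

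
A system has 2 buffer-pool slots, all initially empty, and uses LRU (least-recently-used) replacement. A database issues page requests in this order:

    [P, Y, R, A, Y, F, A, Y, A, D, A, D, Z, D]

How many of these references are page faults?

P → miss, frames (P)
Y → miss, frames (P Y)
R → miss, evict P, frames (Y R)
A → miss, evict Y, frames (R A)
Y → miss, evict R, frames (A Y)
F → miss, evict A, frames (Y F)
A → miss, evict Y, frames (F A)
Y → miss, evict F, frames (A Y)
A → hit
D → miss, evict Y, frames (A D)
A → hit
D → hit
Z → miss, evict A, frames (D Z)
D → hit
Page faults: 10.

10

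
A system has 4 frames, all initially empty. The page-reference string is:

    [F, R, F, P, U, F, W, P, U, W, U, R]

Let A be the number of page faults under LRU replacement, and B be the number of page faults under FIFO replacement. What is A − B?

1

Under LRU: F F . F F . F . . . . F → 6 faults.
Under FIFO: F F . F F . F . . . . . → 5 faults.
A − B = 6 − 5 = 1.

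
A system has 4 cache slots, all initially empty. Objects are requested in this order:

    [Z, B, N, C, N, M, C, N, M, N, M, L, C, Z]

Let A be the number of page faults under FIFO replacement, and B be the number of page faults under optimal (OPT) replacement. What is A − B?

Under FIFO: F F F F . F . . . . . F . F → 7 faults.
Under OPT: F F F F . F . . . . . F . . → 6 faults.
A − B = 7 − 6 = 1.

1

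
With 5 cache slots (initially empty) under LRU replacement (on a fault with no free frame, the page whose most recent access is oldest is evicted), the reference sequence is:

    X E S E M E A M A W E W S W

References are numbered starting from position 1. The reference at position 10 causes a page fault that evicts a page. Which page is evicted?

pos 1: X → fault, frames [X]
pos 2: E → fault, frames [X, E]
pos 3: S → fault, frames [X, E, S]
pos 4: E → hit
pos 5: M → fault, frames [X, S, E, M]
pos 6: E → hit
pos 7: A → fault, frames [X, S, M, E, A]
pos 8: M → hit
pos 9: A → hit
pos 10: W → fault, evict X, frames [S, E, M, A, W]
At position 10, page X is evicted.

X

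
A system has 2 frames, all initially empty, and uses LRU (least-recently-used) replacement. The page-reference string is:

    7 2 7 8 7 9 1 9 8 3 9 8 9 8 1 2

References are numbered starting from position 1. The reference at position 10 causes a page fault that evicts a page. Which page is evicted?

pos 1: 7 → miss, frames {7}
pos 2: 2 → miss, frames {7,2}
pos 3: 7 → hit
pos 4: 8 → miss, evict 2, frames {7,8}
pos 5: 7 → hit
pos 6: 9 → miss, evict 8, frames {7,9}
pos 7: 1 → miss, evict 7, frames {9,1}
pos 8: 9 → hit
pos 9: 8 → miss, evict 1, frames {9,8}
pos 10: 3 → miss, evict 9, frames {8,3}
At position 10, page 9 is evicted.

9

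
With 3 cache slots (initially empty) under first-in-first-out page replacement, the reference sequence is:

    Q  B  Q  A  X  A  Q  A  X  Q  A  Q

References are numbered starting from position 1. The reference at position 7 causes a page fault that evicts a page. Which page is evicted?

pos 1: Q -> miss, frames {Q}
pos 2: B -> miss, frames {Q,B}
pos 3: Q -> hit
pos 4: A -> miss, frames {Q,B,A}
pos 5: X -> miss, evict Q, frames {B,A,X}
pos 6: A -> hit
pos 7: Q -> miss, evict B, frames {A,X,Q}
At position 7, page B is evicted.

B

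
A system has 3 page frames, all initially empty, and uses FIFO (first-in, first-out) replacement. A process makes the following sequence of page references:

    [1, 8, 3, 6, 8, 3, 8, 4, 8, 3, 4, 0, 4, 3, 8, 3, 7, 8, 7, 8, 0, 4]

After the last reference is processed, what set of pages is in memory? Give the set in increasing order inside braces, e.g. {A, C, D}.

1 -> miss, frames {1}
8 -> miss, frames {1,8}
3 -> miss, frames {1,8,3}
6 -> miss, evict 1, frames {8,3,6}
8 -> hit
3 -> hit
8 -> hit
4 -> miss, evict 8, frames {3,6,4}
8 -> miss, evict 3, frames {6,4,8}
3 -> miss, evict 6, frames {4,8,3}
4 -> hit
0 -> miss, evict 4, frames {8,3,0}
4 -> miss, evict 8, frames {3,0,4}
3 -> hit
8 -> miss, evict 3, frames {0,4,8}
3 -> miss, evict 0, frames {4,8,3}
7 -> miss, evict 4, frames {8,3,7}
8 -> hit
7 -> hit
8 -> hit
0 -> miss, evict 8, frames {3,7,0}
4 -> miss, evict 3, frames {7,0,4}

{0, 4, 7}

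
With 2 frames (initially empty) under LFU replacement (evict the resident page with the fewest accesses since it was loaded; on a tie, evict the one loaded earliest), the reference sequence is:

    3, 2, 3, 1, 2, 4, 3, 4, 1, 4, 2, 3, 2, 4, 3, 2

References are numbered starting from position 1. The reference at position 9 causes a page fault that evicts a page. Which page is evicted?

pos 1: 3: miss, frames [3]
pos 2: 2: miss, frames [3, 2]
pos 3: 3: hit
pos 4: 1: miss, evict 2, frames [3, 1]
pos 5: 2: miss, evict 1, frames [3, 2]
pos 6: 4: miss, evict 2, frames [3, 4]
pos 7: 3: hit
pos 8: 4: hit
pos 9: 1: miss, evict 4, frames [3, 1]
At position 9, page 4 is evicted.

4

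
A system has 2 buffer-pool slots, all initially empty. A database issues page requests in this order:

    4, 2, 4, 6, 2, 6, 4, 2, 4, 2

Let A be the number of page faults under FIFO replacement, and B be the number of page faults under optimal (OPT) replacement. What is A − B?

1

Under FIFO: F F . F . . F F . . → 5 faults.
Under OPT: F F . F . . F . . . → 4 faults.
A − B = 5 − 4 = 1.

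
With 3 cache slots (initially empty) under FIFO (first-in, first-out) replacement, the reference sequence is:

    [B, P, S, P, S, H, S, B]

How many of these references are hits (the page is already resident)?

3

B: miss, frames {B}
P: miss, frames {B,P}
S: miss, frames {B,P,S}
P: hit
S: hit
H: miss, evict B, frames {P,S,H}
S: hit
B: miss, evict P, frames {S,H,B}
Hits: 3.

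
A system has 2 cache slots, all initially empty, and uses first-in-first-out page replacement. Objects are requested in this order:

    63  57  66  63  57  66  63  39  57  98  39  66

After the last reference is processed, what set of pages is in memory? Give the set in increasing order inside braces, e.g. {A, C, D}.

63: miss, frames [63]
57: miss, frames [63, 57]
66: miss, evict 63, frames [57, 66]
63: miss, evict 57, frames [66, 63]
57: miss, evict 66, frames [63, 57]
66: miss, evict 63, frames [57, 66]
63: miss, evict 57, frames [66, 63]
39: miss, evict 66, frames [63, 39]
57: miss, evict 63, frames [39, 57]
98: miss, evict 39, frames [57, 98]
39: miss, evict 57, frames [98, 39]
66: miss, evict 98, frames [39, 66]

{39, 66}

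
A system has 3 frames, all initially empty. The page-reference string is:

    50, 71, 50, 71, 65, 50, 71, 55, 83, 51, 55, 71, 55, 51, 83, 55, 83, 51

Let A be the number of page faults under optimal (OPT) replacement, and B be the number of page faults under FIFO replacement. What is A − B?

Under OPT: F F . . F . . F F F . . . . F . . . → 7 faults.
Under FIFO: F F . . F . . F F F . F F . F . . F → 10 faults.
A − B = 7 − 10 = -3.

-3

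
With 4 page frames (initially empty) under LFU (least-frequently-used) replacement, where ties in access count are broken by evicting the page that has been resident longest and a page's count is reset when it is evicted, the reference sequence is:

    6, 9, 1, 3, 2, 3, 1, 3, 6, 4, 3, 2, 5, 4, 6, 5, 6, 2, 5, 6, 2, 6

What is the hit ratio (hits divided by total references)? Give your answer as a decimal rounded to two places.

6: fault, frames [6]
9: fault, frames [6, 9]
1: fault, frames [6, 9, 1]
3: fault, frames [6, 9, 1, 3]
2: fault, evict 6, frames [9, 1, 3, 2]
3: hit
1: hit
3: hit
6: fault, evict 9, frames [1, 3, 2, 6]
4: fault, evict 2, frames [1, 3, 6, 4]
3: hit
2: fault, evict 6, frames [1, 3, 4, 2]
5: fault, evict 4, frames [1, 3, 2, 5]
4: fault, evict 2, frames [1, 3, 5, 4]
6: fault, evict 5, frames [1, 3, 4, 6]
5: fault, evict 4, frames [1, 3, 6, 5]
6: hit
2: fault, evict 5, frames [1, 3, 6, 2]
5: fault, evict 2, frames [1, 3, 6, 5]
6: hit
2: fault, evict 5, frames [1, 3, 6, 2]
6: hit
Hits: 7 of 22 references → 7/22 = 0.3182.

0.32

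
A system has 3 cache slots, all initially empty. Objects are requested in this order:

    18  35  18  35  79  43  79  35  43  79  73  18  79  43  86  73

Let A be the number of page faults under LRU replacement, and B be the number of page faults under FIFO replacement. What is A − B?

-1

Under LRU: F F . . F F . . . . F F . F F F → 9 faults.
Under FIFO: F F . . F F . . . . F F F F F F → 10 faults.
A − B = 9 − 10 = -1.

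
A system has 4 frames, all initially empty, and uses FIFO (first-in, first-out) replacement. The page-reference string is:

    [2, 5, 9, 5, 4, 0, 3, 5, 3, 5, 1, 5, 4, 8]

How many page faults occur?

2 -> miss, frames [2]
5 -> miss, frames [2, 5]
9 -> miss, frames [2, 5, 9]
5 -> hit
4 -> miss, frames [2, 5, 9, 4]
0 -> miss, evict 2, frames [5, 9, 4, 0]
3 -> miss, evict 5, frames [9, 4, 0, 3]
5 -> miss, evict 9, frames [4, 0, 3, 5]
3 -> hit
5 -> hit
1 -> miss, evict 4, frames [0, 3, 5, 1]
5 -> hit
4 -> miss, evict 0, frames [3, 5, 1, 4]
8 -> miss, evict 3, frames [5, 1, 4, 8]
Page faults: 10.

10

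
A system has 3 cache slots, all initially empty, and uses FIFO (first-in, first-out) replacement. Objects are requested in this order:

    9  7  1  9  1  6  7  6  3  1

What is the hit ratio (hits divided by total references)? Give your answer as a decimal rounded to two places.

0.50

9 -> miss, frames {9}
7 -> miss, frames {9,7}
1 -> miss, frames {9,7,1}
9 -> hit
1 -> hit
6 -> miss, evict 9, frames {7,1,6}
7 -> hit
6 -> hit
3 -> miss, evict 7, frames {1,6,3}
1 -> hit
Hits: 5 of 10 references → 5/10 = 0.5000.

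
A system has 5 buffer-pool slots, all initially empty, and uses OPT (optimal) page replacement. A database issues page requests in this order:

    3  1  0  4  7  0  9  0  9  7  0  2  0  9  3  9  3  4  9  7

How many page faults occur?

8

3 → miss, frames (3)
1 → miss, frames (3 1)
0 → miss, frames (3 1 0)
4 → miss, frames (3 1 0 4)
7 → miss, frames (3 1 0 4 7)
0 → hit
9 → miss, evict 1, frames (3 0 4 7 9)
0 → hit
9 → hit
7 → hit
0 → hit
2 → miss, evict 7, frames (3 0 4 9 2)
0 → hit
9 → hit
3 → hit
9 → hit
3 → hit
4 → hit
9 → hit
7 → miss, evict 2, frames (3 0 4 9 7)
Page faults: 8.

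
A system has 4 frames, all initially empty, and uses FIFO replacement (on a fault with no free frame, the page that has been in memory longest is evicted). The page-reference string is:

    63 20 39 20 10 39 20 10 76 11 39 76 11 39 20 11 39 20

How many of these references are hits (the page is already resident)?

10

63: fault, frames [63]
20: fault, frames [63, 20]
39: fault, frames [63, 20, 39]
20: hit
10: fault, frames [63, 20, 39, 10]
39: hit
20: hit
10: hit
76: fault, evict 63, frames [20, 39, 10, 76]
11: fault, evict 20, frames [39, 10, 76, 11]
39: hit
76: hit
11: hit
39: hit
20: fault, evict 39, frames [10, 76, 11, 20]
11: hit
39: fault, evict 10, frames [76, 11, 20, 39]
20: hit
Hits: 10.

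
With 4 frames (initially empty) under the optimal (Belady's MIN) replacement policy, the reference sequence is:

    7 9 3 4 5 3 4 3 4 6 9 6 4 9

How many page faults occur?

6

7: fault, frames {7}
9: fault, frames {7,9}
3: fault, frames {7,9,3}
4: fault, frames {7,9,3,4}
5: fault, evict 7, frames {9,3,4,5}
3: hit
4: hit
3: hit
4: hit
6: fault, evict 5, frames {9,3,4,6}
9: hit
6: hit
4: hit
9: hit
Page faults: 6.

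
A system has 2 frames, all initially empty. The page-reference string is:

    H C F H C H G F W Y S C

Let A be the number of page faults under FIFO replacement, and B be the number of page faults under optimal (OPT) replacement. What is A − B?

2

Under FIFO: F F F F F . F F F F F F → 11 faults.
Under OPT: F F F . F . F F F F F . → 9 faults.
A − B = 11 − 9 = 2.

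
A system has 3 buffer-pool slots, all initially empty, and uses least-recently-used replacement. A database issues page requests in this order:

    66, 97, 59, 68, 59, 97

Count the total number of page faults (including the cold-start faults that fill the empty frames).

66 → fault, frames [66]
97 → fault, frames [66, 97]
59 → fault, frames [66, 97, 59]
68 → fault, evict 66, frames [97, 59, 68]
59 → hit
97 → hit
Page faults: 4.

4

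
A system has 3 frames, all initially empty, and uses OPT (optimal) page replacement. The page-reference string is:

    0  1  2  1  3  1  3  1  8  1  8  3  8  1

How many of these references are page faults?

5

0: miss, frames {0}
1: miss, frames {0,1}
2: miss, frames {0,1,2}
1: hit
3: miss, evict 2, frames {0,1,3}
1: hit
3: hit
1: hit
8: miss, evict 0, frames {1,3,8}
1: hit
8: hit
3: hit
8: hit
1: hit
Page faults: 5.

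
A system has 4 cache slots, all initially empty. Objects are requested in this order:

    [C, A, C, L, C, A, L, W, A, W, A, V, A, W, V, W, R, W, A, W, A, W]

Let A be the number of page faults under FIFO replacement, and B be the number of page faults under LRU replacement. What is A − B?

1

Under FIFO: F F . F . . . F . . . F . . . . F . F . . . → 7 faults.
Under LRU: F F . F . . . F . . . F . . . . F . . . . . → 6 faults.
A − B = 7 − 6 = 1.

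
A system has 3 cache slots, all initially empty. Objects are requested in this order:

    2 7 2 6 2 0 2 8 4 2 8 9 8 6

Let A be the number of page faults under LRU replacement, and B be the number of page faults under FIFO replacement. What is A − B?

-1

Under LRU: F F . F . F . F F . . F . F → 8 faults.
Under FIFO: F F . F . F F F F . . F . F → 9 faults.
A − B = 8 − 9 = -1.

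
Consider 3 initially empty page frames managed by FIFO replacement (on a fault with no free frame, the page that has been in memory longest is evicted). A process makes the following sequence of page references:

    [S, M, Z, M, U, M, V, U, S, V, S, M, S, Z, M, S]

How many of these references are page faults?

8

S -> miss, frames [S]
M -> miss, frames [S, M]
Z -> miss, frames [S, M, Z]
M -> hit
U -> miss, evict S, frames [M, Z, U]
M -> hit
V -> miss, evict M, frames [Z, U, V]
U -> hit
S -> miss, evict Z, frames [U, V, S]
V -> hit
S -> hit
M -> miss, evict U, frames [V, S, M]
S -> hit
Z -> miss, evict V, frames [S, M, Z]
M -> hit
S -> hit
Page faults: 8.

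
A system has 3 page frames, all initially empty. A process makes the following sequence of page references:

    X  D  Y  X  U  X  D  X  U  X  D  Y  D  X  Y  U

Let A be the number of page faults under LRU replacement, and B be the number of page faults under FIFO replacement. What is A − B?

Under LRU: F F F . F . F . . . . F . . . F → 7 faults.
Under FIFO: F F F . F F F . . . . F . . . F → 8 faults.
A − B = 7 − 8 = -1.

-1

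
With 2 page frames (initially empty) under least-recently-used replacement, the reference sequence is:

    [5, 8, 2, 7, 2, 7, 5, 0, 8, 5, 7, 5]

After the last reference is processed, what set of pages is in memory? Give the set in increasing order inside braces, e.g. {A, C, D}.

5: miss, frames {5}
8: miss, frames {5,8}
2: miss, evict 5, frames {8,2}
7: miss, evict 8, frames {2,7}
2: hit
7: hit
5: miss, evict 2, frames {7,5}
0: miss, evict 7, frames {5,0}
8: miss, evict 5, frames {0,8}
5: miss, evict 0, frames {8,5}
7: miss, evict 8, frames {5,7}
5: hit

{5, 7}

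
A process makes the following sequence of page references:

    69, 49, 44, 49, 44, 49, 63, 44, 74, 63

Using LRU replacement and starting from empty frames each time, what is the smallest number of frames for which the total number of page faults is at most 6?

f=1: 10 faults
f=2: 7 faults
f=3: 5 faults
f=4: 5 faults
f=5: 5 faults
Smallest f with faults ≤ 6 is 3.

3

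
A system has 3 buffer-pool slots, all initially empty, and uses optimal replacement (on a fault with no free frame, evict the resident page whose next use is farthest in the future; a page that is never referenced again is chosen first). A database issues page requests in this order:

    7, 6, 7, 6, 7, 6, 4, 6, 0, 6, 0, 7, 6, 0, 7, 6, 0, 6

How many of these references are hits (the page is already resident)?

7 -> fault, frames (7)
6 -> fault, frames (7 6)
7 -> hit
6 -> hit
7 -> hit
6 -> hit
4 -> fault, frames (7 6 4)
6 -> hit
0 -> fault, evict 4, frames (7 6 0)
6 -> hit
0 -> hit
7 -> hit
6 -> hit
0 -> hit
7 -> hit
6 -> hit
0 -> hit
6 -> hit
Hits: 14.

14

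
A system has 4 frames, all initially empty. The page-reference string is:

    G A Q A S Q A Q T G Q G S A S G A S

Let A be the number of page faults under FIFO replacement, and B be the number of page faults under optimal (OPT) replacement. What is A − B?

1

Under FIFO: F F F . F . . . F F . . . F . . . . → 7 faults.
Under OPT: F F F . F . . . F . . . . F . . . . → 6 faults.
A − B = 7 − 6 = 1.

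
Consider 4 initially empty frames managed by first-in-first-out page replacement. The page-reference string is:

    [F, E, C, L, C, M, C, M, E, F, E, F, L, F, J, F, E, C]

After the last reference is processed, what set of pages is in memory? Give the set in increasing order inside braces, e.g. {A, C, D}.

F → fault, frames {F}
E → fault, frames {F,E}
C → fault, frames {F,E,C}
L → fault, frames {F,E,C,L}
C → hit
M → fault, evict F, frames {E,C,L,M}
C → hit
M → hit
E → hit
F → fault, evict E, frames {C,L,M,F}
E → fault, evict C, frames {L,M,F,E}
F → hit
L → hit
F → hit
J → fault, evict L, frames {M,F,E,J}
F → hit
E → hit
C → fault, evict M, frames {F,E,J,C}

{C, E, F, J}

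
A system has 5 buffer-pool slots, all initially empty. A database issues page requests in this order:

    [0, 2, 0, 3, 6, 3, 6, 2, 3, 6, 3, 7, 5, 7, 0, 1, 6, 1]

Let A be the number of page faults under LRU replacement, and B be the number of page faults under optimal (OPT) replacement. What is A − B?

2

Under LRU: F F . F F . . . . . . F F . F F F . → 9 faults.
Under OPT: F F . F F . . . . . . F F . . F . . → 7 faults.
A − B = 9 − 7 = 2.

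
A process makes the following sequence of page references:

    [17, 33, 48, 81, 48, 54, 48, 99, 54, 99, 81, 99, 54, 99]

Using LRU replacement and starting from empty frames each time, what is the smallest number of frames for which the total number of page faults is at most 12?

2

f=1: 14 faults
f=2: 9 faults
f=3: 7 faults
f=4: 6 faults
f=5: 6 faults
f=6: 6 faults
Smallest f with faults ≤ 12 is 2.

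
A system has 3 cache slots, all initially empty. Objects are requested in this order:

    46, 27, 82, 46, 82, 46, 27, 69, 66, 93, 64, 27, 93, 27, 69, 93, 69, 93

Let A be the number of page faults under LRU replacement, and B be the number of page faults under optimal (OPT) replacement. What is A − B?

Under LRU: F F F . . . . F F F F F . . F . . . → 9 faults.
Under OPT: F F F . . . . F F F F . . . F . . . → 8 faults.
A − B = 9 − 8 = 1.

1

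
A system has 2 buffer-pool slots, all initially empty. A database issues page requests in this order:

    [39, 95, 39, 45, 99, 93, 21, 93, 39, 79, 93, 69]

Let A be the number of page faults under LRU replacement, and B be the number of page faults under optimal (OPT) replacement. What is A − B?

1

Under LRU: F F . F F F F . F F F F → 10 faults.
Under OPT: F F . F F F F . F F . F → 9 faults.
A − B = 10 − 9 = 1.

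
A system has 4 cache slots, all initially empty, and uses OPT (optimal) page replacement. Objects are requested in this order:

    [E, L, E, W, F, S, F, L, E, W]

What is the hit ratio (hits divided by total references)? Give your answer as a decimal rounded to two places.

0.40

E → fault, frames (E)
L → fault, frames (E L)
E → hit
W → fault, frames (E L W)
F → fault, frames (E L W F)
S → fault, evict W, frames (E L F S)
F → hit
L → hit
E → hit
W → fault, evict S, frames (E L F W)
Hits: 4 of 10 references → 4/10 = 0.4000.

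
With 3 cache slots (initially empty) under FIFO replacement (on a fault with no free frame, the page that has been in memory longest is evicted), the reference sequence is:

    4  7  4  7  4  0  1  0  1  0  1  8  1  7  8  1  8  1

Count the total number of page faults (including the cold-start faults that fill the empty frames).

4 -> miss, frames (4)
7 -> miss, frames (4 7)
4 -> hit
7 -> hit
4 -> hit
0 -> miss, frames (4 7 0)
1 -> miss, evict 4, frames (7 0 1)
0 -> hit
1 -> hit
0 -> hit
1 -> hit
8 -> miss, evict 7, frames (0 1 8)
1 -> hit
7 -> miss, evict 0, frames (1 8 7)
8 -> hit
1 -> hit
8 -> hit
1 -> hit
Page faults: 6.

6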